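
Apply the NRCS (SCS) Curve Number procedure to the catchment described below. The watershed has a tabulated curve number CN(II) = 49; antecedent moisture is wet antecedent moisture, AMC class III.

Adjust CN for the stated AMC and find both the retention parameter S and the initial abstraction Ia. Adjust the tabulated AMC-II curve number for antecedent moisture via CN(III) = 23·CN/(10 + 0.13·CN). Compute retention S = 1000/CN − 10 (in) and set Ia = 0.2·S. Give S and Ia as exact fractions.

Wet (AMC III): CN(III) = 23·49/(10 + 0.13·49) = 1127/(1637/100) = 112700/1637 ≈ 68.845
Retention S: 1000/CN − 10 with CN=68.845 → S = 5100/1127 ≈ 4.525 in
Initial abstraction Ia = S/5 = (5100/1127)/5 = 1020/1127 ≈ 0.905 in

S = 5100/1127 in ≈ 4.525 in; Ia = 1020/1127 in ≈ 0.905 in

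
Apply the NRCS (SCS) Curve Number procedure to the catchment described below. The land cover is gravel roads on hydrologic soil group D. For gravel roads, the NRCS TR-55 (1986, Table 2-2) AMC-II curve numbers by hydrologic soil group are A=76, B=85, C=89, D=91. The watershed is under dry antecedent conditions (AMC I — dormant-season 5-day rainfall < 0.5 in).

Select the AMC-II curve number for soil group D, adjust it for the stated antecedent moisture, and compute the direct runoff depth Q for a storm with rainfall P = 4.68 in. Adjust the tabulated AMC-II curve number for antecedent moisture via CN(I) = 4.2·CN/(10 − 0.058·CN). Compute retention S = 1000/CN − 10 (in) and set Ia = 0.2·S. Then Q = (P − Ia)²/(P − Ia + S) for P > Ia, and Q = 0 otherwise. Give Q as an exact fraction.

NRCS table: gravel roads, soil group D → CN(II) = 91
Adjust CN=91 to AMC I: 4.2·91/(10 − 0.058·91) → (1911/5) ÷ (2361/500) = 63700/787 ≈ 80.940
Max retention: S = 1000/(63700/787) − 10 = 1500/637 in (≈ 2.355 in)
Initial abstraction Ia = S/5 = (1500/637)/5 = 300/637 ≈ 0.471 in
P − Ia = 4.680 − 0.471 = 67029/15925 ≈ 4.209 in (> 0, runoff occurs)
Q: (67029/15925)² ÷ (104529/15925) = 1497628947/554874775 in (≈ 2.699 in)

Q = 1497628947/554874775 in ≈ 2.699 in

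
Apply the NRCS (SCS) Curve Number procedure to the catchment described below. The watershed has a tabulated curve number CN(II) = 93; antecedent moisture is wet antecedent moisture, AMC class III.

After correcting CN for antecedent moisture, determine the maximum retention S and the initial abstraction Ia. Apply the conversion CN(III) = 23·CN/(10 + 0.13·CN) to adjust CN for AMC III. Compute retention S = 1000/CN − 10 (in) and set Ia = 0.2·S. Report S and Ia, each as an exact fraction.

S = 700/2139 in ≈ 0.327 in; Ia = 140/2139 in ≈ 0.065 in

Adjust CN=93 to AMC III: 23·93/(10 + 0.13·93) → 2139 ÷ (2209/100) = 213900/2209 ≈ 96.831
S = 1000/(213900/2209) − 10 = 700/2139 in ≈ 0.327 in
Ia = 0.2S: 0.2·0.327 = 0.065 in (exactly 140/2139)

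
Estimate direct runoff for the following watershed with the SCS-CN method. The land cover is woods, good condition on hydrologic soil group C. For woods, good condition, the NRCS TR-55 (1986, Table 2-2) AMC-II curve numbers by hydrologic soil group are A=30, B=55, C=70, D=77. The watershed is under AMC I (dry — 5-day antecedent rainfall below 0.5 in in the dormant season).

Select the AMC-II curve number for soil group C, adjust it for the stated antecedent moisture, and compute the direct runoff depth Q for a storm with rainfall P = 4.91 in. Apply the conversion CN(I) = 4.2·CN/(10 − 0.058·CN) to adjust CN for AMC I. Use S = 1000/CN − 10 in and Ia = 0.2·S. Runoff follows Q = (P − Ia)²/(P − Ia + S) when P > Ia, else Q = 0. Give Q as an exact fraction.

NRCS table: woods, good condition, soil group C → CN(II) = 70
Dry (AMC I): CN(I) = 4.2·70/(10 − 0.058·70) = 294/(297/50) = 4900/99 ≈ 49.495
S = 1000/(4900/99) − 10 = 500/49 in ≈ 10.204 in
Initial abstraction Ia = S/5 = (500/49)/5 = 100/49 ≈ 2.041 in
Excess rainfall: 4.910 − 2.041 = 2.869 in; P > Ia so Q > 0
Runoff Q = (P−Ia)²/(P−Ia+S) = (2.869)²/(2.869+10.204) = 197655481/313889100 ≈ 0.630 in

Q = 197655481/313889100 in ≈ 0.630 in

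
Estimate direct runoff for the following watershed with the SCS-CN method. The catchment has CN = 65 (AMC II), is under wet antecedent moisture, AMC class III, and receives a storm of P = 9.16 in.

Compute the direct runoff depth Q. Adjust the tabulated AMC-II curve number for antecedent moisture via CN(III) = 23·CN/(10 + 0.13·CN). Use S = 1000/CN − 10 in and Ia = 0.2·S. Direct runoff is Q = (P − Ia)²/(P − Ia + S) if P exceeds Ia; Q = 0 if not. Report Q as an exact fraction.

Q = 4221230841/616470725 in ≈ 6.847 in

CN(III) from CN(II)=65: (23·65)/(10 + 0.13·65) = 29900/369 ≈ 81.030
S = 1000/(29900/369) − 10 = 700/299 in ≈ 2.341 in
Ia = 0.2·(700/299) = 140/299 in ≈ 0.468 in
Excess rainfall: 9.160 − 0.468 = 8.692 in; P > Ia so Q > 0
Q: (64971/7475)² ÷ (82471/7475) = 4221230841/616470725 in (≈ 6.847 in)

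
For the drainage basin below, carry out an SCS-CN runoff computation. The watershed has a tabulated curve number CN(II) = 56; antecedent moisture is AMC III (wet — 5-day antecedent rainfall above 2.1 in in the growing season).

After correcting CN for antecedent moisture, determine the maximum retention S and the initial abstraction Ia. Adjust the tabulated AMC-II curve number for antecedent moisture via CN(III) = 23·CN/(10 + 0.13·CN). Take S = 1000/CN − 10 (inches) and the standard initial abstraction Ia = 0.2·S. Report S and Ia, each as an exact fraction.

Wet (AMC III): CN(III) = 23·56/(10 + 0.13·56) = 1288/(432/25) = 4025/54 ≈ 74.537
Max retention: S = 1000/(4025/54) − 10 = 550/161 in (≈ 3.416 in)
Ia = 0.2S: 0.2·3.416 = 0.683 in (exactly 110/161)

S = 550/161 in ≈ 3.416 in; Ia = 110/161 in ≈ 0.683 in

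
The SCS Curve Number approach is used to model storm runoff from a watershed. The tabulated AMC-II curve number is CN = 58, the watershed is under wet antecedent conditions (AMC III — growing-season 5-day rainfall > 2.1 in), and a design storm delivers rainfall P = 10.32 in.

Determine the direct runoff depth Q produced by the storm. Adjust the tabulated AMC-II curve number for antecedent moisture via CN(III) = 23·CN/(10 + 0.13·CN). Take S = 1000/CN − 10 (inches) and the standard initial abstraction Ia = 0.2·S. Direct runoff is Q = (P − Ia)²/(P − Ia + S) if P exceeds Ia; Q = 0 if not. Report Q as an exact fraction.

Q = 4351672566/594980675 in ≈ 7.314 in

Wet (AMC III): CN(III) = 23·58/(10 + 0.13·58) = 1334/(877/50) = 66700/877 ≈ 76.055
S = 1000/(66700/877) − 10 = 2100/667 in ≈ 3.148 in
Ia = 0.2S: 0.2·3.148 = 0.630 in (exactly 420/667)
P − Ia = 10.320 − 0.630 = 161586/16675 ≈ 9.690 in (> 0, runoff occurs)
Q: (161586/16675)² ÷ (214086/16675) = 4351672566/594980675 in (≈ 7.314 in)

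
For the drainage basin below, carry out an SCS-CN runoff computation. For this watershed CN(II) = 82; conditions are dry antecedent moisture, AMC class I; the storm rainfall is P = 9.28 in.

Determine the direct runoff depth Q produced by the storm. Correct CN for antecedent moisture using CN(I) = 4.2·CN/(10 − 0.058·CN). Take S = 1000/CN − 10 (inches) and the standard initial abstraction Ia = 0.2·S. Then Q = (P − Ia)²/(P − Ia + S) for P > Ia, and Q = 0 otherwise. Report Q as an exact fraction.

Q = 436364882/86623775 in ≈ 5.037 in

Adjust CN=82 to AMC I: 4.2·82/(10 − 0.058·82) → (1722/5) ÷ (1311/250) = 28700/437 ≈ 65.675
Retention S: 1000/CN − 10 with CN=65.675 → S = 1500/287 ≈ 5.226 in
Ia = 0.2·(1500/287) = 300/287 in ≈ 1.045 in
P − Ia = 9.280 − 1.045 = 59084/7175 ≈ 8.235 in (> 0, runoff occurs)
Q: (59084/7175)² ÷ (96584/7175) = 436364882/86623775 in (≈ 5.037 in)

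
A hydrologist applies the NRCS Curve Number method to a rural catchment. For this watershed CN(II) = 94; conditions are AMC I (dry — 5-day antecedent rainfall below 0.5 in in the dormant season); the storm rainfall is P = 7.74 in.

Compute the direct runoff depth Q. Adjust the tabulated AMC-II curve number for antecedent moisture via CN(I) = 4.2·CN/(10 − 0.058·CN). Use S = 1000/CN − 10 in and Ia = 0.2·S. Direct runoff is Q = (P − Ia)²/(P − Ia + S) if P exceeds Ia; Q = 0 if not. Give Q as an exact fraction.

Q = 14962916329/2423463350 in ≈ 6.174 in

CN(I) from CN(II)=94: (4.2·94)/(10 − 0.058·94) = 32900/379 ≈ 86.807
Max retention: S = 1000/(32900/379) − 10 = 500/329 in (≈ 1.520 in)
Initial abstraction Ia = S/5 = (500/329)/5 = 100/329 ≈ 0.304 in
Excess rainfall: 7.740 − 0.304 = 7.436 in; P > Ia so Q > 0
Runoff Q = (P−Ia)²/(P−Ia+S) = (7.436)²/(7.436+1.520) = 14962916329/2423463350 ≈ 6.174 in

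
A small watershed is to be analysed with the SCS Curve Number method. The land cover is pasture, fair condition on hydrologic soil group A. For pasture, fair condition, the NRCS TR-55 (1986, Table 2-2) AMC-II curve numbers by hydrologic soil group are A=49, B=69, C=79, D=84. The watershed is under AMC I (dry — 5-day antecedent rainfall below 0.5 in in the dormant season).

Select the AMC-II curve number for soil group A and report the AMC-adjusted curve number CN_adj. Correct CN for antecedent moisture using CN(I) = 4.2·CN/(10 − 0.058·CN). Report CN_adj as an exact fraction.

CN_adj = 34300/1193 ≈ 28.751

NRCS table: pasture, fair condition, soil group A → CN(II) = 49
Adjust CN=49 to AMC I: 4.2·49/(10 − 0.058·49) → (1029/5) ÷ (3579/500) = 34300/1193 ≈ 28.751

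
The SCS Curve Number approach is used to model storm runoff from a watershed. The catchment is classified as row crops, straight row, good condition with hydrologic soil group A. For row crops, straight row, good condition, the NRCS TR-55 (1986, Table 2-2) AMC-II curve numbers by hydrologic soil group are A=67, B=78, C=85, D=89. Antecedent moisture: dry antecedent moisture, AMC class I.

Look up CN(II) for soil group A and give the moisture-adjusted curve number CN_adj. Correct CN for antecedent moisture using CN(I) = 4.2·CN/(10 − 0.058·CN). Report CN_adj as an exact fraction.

CN_adj = 46900/1019 ≈ 46.026

NRCS table: row crops, straight row, good condition, soil group A → CN(II) = 67
CN(I) from CN(II)=67: (4.2·67)/(10 − 0.058·67) = 46900/1019 ≈ 46.026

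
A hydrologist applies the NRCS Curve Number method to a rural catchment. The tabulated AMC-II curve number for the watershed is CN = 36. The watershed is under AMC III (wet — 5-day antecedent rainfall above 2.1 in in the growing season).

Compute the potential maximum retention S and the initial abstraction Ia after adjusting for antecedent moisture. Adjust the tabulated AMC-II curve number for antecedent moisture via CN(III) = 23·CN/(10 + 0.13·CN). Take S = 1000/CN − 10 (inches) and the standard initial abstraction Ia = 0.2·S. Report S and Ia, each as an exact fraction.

S = 1600/207 in ≈ 7.729 in; Ia = 320/207 in ≈ 1.546 in

CN(III) from CN(II)=36: (23·36)/(10 + 0.13·36) = 20700/367 ≈ 56.403
Max retention: S = 1000/(20700/367) − 10 = 1600/207 in (≈ 7.729 in)
Ia = 0.2S: 0.2·7.729 = 1.546 in (exactly 320/207)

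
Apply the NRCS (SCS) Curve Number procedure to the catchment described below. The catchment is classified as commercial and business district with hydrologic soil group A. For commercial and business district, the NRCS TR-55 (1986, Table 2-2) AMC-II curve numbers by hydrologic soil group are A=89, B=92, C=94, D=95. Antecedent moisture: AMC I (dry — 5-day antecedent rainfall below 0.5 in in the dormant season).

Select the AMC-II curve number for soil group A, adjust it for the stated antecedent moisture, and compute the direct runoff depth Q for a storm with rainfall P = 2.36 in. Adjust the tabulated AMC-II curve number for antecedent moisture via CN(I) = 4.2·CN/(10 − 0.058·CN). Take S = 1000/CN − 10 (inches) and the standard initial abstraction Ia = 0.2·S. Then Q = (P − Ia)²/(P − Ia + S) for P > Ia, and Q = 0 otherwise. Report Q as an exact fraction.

Q = 6851038441/10292162475 in ≈ 0.666 in

NRCS table: commercial and business district, soil group A → CN(II) = 89
Dry (AMC I): CN(I) = 4.2·89/(10 − 0.058·89) = (1869/5)/(2419/500) = 186900/2419 ≈ 77.263
S = 1000/(186900/2419) − 10 = 5500/1869 in ≈ 2.943 in
Initial abstraction Ia = S/5 = (5500/1869)/5 = 1100/1869 ≈ 0.589 in
Since P=2.360 > Ia=0.589: effective rainfall P−Ia = 82771/46725 in
Q: (82771/46725)² ÷ (220271/46725) = 6851038441/10292162475 in (≈ 0.666 in)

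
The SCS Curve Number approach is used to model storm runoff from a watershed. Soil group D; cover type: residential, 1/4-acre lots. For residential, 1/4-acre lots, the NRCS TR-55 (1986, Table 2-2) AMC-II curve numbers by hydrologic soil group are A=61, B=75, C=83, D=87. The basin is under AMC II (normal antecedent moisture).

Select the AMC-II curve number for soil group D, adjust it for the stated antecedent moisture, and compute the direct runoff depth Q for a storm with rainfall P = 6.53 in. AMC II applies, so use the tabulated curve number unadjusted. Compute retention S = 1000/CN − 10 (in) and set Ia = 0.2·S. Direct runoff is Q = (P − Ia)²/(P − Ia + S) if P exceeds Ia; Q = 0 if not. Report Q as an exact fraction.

Q = 2938832521/584735700 in ≈ 5.026 in

NRCS table: residential, 1/4-acre lots, soil group D → CN(II) = 87
CN(II) = 87; AMC II needs no correction.
Max retention: S = 1000/87 − 10 = 130/87 in (≈ 1.494 in)
Ia = 0.2·(130/87) = 26/87 in ≈ 0.299 in
Since P=6.530 > Ia=0.299: effective rainfall P−Ia = 54211/8700 in
Q = (54211/8700)²/((54211/8700) + 130/87) = (2938832521/75690000)/(67211/8700) = 2938832521/584735700 in ≈ 5.026 in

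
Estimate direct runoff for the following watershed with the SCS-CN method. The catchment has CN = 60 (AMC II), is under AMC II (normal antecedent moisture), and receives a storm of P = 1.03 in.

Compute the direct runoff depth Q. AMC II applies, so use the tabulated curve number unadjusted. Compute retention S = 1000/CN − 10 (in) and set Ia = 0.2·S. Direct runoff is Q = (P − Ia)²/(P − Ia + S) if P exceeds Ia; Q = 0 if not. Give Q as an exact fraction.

AMC II — tabulated CN = 60 applies directly.
S = 1000/60 − 10 = 20/3 in ≈ 6.667 in
Ia = 0.2·(20/3) = 4/3 in ≈ 1.333 in
P = 1.030 ≤ Ia = 1.333 in: entire storm abstracted, Q = 0.

Q = 0 in ≈ 0.000 in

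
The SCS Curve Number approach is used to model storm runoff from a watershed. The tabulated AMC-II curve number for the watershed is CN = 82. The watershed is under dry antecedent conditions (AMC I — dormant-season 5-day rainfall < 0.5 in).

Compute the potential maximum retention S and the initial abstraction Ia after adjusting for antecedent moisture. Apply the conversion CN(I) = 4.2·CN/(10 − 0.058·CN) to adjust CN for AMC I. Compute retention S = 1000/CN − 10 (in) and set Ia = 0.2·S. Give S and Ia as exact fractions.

S = 1500/287 in ≈ 5.226 in; Ia = 300/287 in ≈ 1.045 in

CN(I) from CN(II)=82: (4.2·82)/(10 − 0.058·82) = 28700/437 ≈ 65.675
S = 1000/(28700/437) − 10 = 1500/287 in ≈ 5.226 in
Ia = 0.2S: 0.2·5.226 = 1.045 in (exactly 300/287)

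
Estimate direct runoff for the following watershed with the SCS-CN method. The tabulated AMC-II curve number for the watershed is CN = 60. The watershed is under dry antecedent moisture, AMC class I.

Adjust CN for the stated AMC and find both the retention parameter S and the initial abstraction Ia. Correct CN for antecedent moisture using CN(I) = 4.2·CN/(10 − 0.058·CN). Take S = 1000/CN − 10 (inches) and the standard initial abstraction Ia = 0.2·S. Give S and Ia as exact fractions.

Adjust CN=60 to AMC I: 4.2·60/(10 − 0.058·60) → 252 ÷ (163/25) = 6300/163 ≈ 38.650
Retention S: 1000/CN − 10 with CN=38.650 → S = 1000/63 ≈ 15.873 in
Ia = 0.2·(1000/63) = 200/63 in ≈ 3.175 in

S = 1000/63 in ≈ 15.873 in; Ia = 200/63 in ≈ 3.175 in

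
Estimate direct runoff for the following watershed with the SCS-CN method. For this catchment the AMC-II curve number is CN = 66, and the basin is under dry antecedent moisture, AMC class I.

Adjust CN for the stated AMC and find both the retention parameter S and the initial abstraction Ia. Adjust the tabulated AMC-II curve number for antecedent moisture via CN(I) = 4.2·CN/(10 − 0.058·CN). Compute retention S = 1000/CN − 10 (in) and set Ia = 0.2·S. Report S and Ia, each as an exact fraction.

S = 8500/693 in ≈ 12.266 in; Ia = 1700/693 in ≈ 2.453 in

Dry (AMC I): CN(I) = 4.2·66/(10 − 0.058·66) = (1386/5)/(1543/250) = 69300/1543 ≈ 44.913
S = 1000/(69300/1543) − 10 = 8500/693 in ≈ 12.266 in
Ia = 0.2·(8500/693) = 1700/693 in ≈ 2.453 in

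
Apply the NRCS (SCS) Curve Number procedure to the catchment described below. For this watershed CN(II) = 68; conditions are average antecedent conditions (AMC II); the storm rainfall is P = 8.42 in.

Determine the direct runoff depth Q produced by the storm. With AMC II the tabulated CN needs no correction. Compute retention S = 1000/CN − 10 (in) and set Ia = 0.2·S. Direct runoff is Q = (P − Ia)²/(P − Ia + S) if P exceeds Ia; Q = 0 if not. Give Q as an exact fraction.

Q = 40411449/8803450 in ≈ 4.590 in

CN(II) = 68; AMC II needs no correction.
Max retention: S = 1000/68 − 10 = 80/17 in (≈ 4.706 in)
Ia = 0.2·(80/17) = 16/17 in ≈ 0.941 in
Excess rainfall: 8.420 − 0.941 = 7.479 in; P > Ia so Q > 0
Q: (6357/850)² ÷ (10357/850) = 40411449/8803450 in (≈ 4.590 in)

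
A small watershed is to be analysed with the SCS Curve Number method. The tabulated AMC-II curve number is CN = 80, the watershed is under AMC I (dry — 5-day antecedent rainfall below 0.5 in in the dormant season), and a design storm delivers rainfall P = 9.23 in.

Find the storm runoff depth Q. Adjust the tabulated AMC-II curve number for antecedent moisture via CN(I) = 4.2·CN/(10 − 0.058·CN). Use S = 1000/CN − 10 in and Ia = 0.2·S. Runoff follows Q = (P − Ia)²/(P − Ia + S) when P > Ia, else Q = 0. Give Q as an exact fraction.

Q = 285035689/61704300 in ≈ 4.619 in

Dry (AMC I): CN(I) = 4.2·80/(10 − 0.058·80) = 336/(134/25) = 4200/67 ≈ 62.687
S = 1000/(4200/67) − 10 = 125/21 in ≈ 5.952 in
Ia = 0.2·(125/21) = 25/21 in ≈ 1.190 in
Since P=9.230 > Ia=1.190: effective rainfall P−Ia = 16883/2100 in
Q: (16883/2100)² ÷ (29383/2100) = 285035689/61704300 in (≈ 4.619 in)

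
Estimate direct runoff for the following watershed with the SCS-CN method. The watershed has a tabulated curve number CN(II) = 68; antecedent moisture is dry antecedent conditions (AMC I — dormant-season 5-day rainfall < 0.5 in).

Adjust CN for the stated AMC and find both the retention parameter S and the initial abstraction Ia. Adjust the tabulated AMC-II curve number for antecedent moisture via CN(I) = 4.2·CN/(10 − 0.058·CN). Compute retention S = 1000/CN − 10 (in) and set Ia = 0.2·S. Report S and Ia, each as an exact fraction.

S = 4000/357 in ≈ 11.204 in; Ia = 800/357 in ≈ 2.241 in

Dry (AMC I): CN(I) = 4.2·68/(10 − 0.058·68) = (1428/5)/(757/125) = 35700/757 ≈ 47.160
Max retention: S = 1000/(35700/757) − 10 = 4000/357 in (≈ 11.204 in)
Ia = 0.2·(4000/357) = 800/357 in ≈ 2.241 in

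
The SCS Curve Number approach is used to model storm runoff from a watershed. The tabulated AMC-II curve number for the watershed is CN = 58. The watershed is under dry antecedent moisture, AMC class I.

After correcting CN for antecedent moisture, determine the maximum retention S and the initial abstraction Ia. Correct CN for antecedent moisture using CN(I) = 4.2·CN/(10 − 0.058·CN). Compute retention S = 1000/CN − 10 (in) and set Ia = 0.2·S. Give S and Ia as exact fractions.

Adjust CN=58 to AMC I: 4.2·58/(10 − 0.058·58) → (1218/5) ÷ (1659/250) = 2900/79 ≈ 36.709
S = 1000/(2900/79) − 10 = 500/29 in ≈ 17.241 in
Initial abstraction Ia = S/5 = (500/29)/5 = 100/29 ≈ 3.448 in

S = 500/29 in ≈ 17.241 in; Ia = 100/29 in ≈ 3.448 in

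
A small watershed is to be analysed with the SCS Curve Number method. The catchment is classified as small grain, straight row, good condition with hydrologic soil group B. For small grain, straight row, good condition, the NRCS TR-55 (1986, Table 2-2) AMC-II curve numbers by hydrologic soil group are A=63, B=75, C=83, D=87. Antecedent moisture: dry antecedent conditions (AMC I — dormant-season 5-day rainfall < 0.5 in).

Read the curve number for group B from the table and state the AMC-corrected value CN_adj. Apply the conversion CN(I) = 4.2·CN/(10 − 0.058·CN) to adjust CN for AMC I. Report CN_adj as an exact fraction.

NRCS table: small grain, straight row, good condition, soil group B → CN(II) = 75
CN(I) from CN(II)=75: (4.2·75)/(10 − 0.058·75) = 6300/113 ≈ 55.752

CN_adj = 6300/113 ≈ 55.752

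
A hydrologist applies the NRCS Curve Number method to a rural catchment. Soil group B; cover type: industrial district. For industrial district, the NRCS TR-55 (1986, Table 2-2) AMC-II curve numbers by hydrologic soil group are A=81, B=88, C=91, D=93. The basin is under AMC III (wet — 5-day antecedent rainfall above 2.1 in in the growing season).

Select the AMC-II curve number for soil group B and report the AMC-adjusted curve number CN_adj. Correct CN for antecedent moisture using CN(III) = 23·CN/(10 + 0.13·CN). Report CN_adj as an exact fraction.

CN_adj = 6325/67 ≈ 94.403

NRCS table: industrial district, soil group B → CN(II) = 88
CN(III) from CN(II)=88: (23·88)/(10 + 0.13·88) = 6325/67 ≈ 94.403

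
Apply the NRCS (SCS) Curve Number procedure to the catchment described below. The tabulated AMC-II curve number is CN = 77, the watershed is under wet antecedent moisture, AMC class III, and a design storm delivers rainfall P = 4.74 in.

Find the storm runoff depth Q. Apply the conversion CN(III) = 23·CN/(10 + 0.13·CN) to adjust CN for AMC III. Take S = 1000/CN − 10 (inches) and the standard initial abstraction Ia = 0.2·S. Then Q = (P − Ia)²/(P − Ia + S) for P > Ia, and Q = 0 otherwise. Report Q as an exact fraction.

Adjust CN=77 to AMC III: 23·77/(10 + 0.13·77) → 1771 ÷ (2001/100) = 7700/87 ≈ 88.506
S = 1000/(7700/87) − 10 = 100/77 in ≈ 1.299 in
Ia = 0.2·(100/77) = 20/77 in ≈ 0.260 in
P − Ia = 4.740 − 0.260 = 17249/3850 ≈ 4.480 in (> 0, runoff occurs)
Q: (17249/3850)² ÷ (22249/3850) = 297528001/85658650 in (≈ 3.473 in)

Q = 297528001/85658650 in ≈ 3.473 in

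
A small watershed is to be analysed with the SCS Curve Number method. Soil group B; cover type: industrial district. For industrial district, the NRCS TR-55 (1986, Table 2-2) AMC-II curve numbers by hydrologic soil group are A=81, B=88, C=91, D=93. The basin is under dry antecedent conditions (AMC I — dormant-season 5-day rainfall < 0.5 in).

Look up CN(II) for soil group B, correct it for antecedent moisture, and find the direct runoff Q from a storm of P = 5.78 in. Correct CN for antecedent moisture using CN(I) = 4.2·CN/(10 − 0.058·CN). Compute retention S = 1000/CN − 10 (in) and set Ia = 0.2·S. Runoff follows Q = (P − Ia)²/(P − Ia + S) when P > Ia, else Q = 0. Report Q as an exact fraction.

NRCS table: industrial district, soil group B → CN(II) = 88
Adjust CN=88 to AMC I: 4.2·88/(10 − 0.058·88) → (1848/5) ÷ (612/125) = 3850/51 ≈ 75.490
Retention S: 1000/CN − 10 with CN=75.490 → S = 250/77 ≈ 3.247 in
Initial abstraction Ia = S/5 = (250/77)/5 = 50/77 ≈ 0.649 in
Excess rainfall: 5.780 − 0.649 = 5.131 in; P > Ia so Q > 0
Q: (19753/3850)² ÷ (32253/3850) = 390181009/124174050 in (≈ 3.142 in)

Q = 390181009/124174050 in ≈ 3.142 in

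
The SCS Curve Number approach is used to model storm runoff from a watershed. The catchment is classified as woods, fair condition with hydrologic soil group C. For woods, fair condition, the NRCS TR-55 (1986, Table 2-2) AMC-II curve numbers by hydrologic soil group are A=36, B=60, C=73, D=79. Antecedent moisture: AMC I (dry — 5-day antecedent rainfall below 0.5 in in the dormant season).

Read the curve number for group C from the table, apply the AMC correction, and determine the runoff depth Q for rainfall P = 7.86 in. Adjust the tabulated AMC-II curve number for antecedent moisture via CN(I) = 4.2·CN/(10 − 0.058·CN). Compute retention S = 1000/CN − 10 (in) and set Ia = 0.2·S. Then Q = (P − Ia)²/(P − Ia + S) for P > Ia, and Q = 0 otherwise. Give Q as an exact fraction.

Q = 8093602443/3243342550 in ≈ 2.495 in

NRCS table: woods, fair condition, soil group C → CN(II) = 73
Dry (AMC I): CN(I) = 4.2·73/(10 − 0.058·73) = (1533/5)/(2883/500) = 51100/961 ≈ 53.174
Retention S: 1000/CN − 10 with CN=53.174 → S = 4500/511 ≈ 8.806 in
Ia = 0.2S: 0.2·8.806 = 1.761 in (exactly 900/511)
P − Ia = 7.860 − 1.761 = 155823/25550 ≈ 6.099 in (> 0, runoff occurs)
Runoff Q = (P−Ia)²/(P−Ia+S) = (6.099)²/(6.099+8.806) = 8093602443/3243342550 ≈ 2.495 in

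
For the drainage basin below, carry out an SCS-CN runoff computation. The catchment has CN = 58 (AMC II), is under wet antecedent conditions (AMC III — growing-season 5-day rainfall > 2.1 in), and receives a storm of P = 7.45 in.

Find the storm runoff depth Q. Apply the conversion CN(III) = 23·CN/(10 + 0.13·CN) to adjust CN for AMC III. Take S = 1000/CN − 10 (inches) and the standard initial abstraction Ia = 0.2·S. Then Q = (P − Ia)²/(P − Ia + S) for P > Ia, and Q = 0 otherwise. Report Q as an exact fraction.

Q = 8277906289/1773993220 in ≈ 4.666 in

Adjust CN=58 to AMC III: 23·58/(10 + 0.13·58) → 1334 ÷ (877/50) = 66700/877 ≈ 76.055
S = 1000/(66700/877) − 10 = 2100/667 in ≈ 3.148 in
Ia = 0.2·(2100/667) = 420/667 in ≈ 0.630 in
P − Ia = 7.450 − 0.630 = 90983/13340 ≈ 6.820 in (> 0, runoff occurs)
Q = (90983/13340)²/((90983/13340) + 2100/667) = (8277906289/177955600)/(132983/13340) = 8277906289/1773993220 in ≈ 4.666 in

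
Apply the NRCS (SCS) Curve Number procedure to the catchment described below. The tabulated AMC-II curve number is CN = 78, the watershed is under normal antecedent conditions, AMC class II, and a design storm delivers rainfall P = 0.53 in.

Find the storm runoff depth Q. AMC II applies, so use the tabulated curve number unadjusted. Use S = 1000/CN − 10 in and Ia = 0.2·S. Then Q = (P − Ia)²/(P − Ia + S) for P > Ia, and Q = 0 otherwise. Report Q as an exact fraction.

CN(II) = 78; AMC II needs no correction.
Retention S: 1000/CN − 10 with CN=78.000 → S = 110/39 ≈ 2.821 in
Initial abstraction Ia = S/5 = (110/39)/5 = 22/39 ≈ 0.564 in
P = 0.530 ≤ Ia = 0.564 in: entire storm abstracted, Q = 0.

Q = 0 in ≈ 0.000 in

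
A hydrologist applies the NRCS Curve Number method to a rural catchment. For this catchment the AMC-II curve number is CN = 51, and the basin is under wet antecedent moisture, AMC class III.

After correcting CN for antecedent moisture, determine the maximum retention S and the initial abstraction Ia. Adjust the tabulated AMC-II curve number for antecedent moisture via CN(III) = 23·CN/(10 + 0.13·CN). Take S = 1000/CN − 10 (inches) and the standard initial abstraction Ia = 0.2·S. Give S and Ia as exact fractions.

Adjust CN=51 to AMC III: 23·51/(10 + 0.13·51) → 1173 ÷ (1663/100) = 117300/1663 ≈ 70.535
Max retention: S = 1000/(117300/1663) − 10 = 4900/1173 in (≈ 4.177 in)
Ia = 0.2S: 0.2·4.177 = 0.835 in (exactly 980/1173)

S = 4900/1173 in ≈ 4.177 in; Ia = 980/1173 in ≈ 0.835 in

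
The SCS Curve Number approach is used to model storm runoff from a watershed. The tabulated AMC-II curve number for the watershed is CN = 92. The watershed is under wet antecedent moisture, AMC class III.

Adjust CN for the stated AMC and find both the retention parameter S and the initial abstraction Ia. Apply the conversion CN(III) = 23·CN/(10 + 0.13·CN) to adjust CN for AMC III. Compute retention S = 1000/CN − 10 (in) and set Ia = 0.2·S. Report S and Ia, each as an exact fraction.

S = 200/529 in ≈ 0.378 in; Ia = 40/529 in ≈ 0.076 in

CN(III) from CN(II)=92: (23·92)/(10 + 0.13·92) = 52900/549 ≈ 96.357
Max retention: S = 1000/(52900/549) − 10 = 200/529 in (≈ 0.378 in)
Ia = 0.2·(200/529) = 40/529 in ≈ 0.076 in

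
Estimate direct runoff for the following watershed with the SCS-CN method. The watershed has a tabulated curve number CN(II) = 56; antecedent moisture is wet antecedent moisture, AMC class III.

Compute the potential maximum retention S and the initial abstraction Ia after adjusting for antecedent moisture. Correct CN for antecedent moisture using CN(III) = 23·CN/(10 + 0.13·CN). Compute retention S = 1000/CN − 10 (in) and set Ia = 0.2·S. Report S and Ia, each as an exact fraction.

Wet (AMC III): CN(III) = 23·56/(10 + 0.13·56) = 1288/(432/25) = 4025/54 ≈ 74.537
S = 1000/(4025/54) − 10 = 550/161 in ≈ 3.416 in
Initial abstraction Ia = S/5 = (550/161)/5 = 110/161 ≈ 0.683 in

S = 550/161 in ≈ 3.416 in; Ia = 110/161 in ≈ 0.683 in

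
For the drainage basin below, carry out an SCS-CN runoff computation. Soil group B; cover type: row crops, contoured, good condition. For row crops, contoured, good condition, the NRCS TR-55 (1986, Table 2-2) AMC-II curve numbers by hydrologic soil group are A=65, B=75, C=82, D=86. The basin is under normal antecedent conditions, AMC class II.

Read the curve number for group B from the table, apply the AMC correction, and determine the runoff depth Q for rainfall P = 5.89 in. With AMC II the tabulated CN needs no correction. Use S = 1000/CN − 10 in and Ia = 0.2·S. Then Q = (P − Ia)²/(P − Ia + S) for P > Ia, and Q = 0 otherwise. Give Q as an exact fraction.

Q = 2455489/770100 in ≈ 3.189 in

NRCS table: row crops, contoured, good condition, soil group B → CN(II) = 75
CN(II) = 75; AMC II needs no correction.
Max retention: S = 1000/75 − 10 = 10/3 in (≈ 3.333 in)
Ia = 0.2S: 0.2·3.333 = 0.667 in (exactly 2/3)
Since P=5.890 > Ia=0.667: effective rainfall P−Ia = 1567/300 in
Q: (1567/300)² ÷ (2567/300) = 2455489/770100 in (≈ 3.189 in)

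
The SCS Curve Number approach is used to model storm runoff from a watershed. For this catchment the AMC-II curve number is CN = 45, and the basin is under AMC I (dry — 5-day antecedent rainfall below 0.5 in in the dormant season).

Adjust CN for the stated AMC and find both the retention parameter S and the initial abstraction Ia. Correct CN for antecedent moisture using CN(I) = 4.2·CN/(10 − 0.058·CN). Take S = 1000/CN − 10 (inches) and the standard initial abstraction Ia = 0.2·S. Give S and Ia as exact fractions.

CN(I) from CN(II)=45: (4.2·45)/(10 − 0.058·45) = 18900/739 ≈ 25.575
S = 1000/(18900/739) − 10 = 5500/189 in ≈ 29.101 in
Ia = 0.2S: 0.2·29.101 = 5.820 in (exactly 1100/189)

S = 5500/189 in ≈ 29.101 in; Ia = 1100/189 in ≈ 5.820 in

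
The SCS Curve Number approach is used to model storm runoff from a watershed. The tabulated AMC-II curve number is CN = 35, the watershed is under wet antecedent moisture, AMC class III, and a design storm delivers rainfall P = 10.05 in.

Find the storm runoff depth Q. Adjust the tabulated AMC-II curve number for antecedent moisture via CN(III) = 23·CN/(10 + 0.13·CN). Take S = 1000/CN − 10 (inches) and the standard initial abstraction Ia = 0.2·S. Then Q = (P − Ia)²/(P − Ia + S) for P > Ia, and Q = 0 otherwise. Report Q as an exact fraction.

Q = 737719921/171178420 in ≈ 4.310 in

Wet (AMC III): CN(III) = 23·35/(10 + 0.13·35) = 805/(291/20) = 16100/291 ≈ 55.326
S = 1000/(16100/291) − 10 = 1300/161 in ≈ 8.075 in
Ia = 0.2S: 0.2·8.075 = 1.615 in (exactly 260/161)
Excess rainfall: 10.050 − 1.615 = 8.435 in; P > Ia so Q > 0
Q = (27161/3220)²/((27161/3220) + 1300/161) = (737719921/10368400)/(53161/3220) = 737719921/171178420 in ≈ 4.310 in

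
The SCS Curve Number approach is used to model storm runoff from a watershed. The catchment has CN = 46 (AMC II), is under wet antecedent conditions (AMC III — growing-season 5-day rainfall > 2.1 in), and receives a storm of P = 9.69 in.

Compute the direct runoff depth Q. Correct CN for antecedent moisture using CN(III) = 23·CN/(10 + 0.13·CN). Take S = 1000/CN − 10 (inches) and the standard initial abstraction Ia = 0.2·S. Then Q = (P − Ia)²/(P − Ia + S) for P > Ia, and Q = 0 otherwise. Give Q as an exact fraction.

Q = 70104959067/12847664300 in ≈ 5.457 in

Wet (AMC III): CN(III) = 23·46/(10 + 0.13·46) = 1058/(799/50) = 52900/799 ≈ 66.208
Max retention: S = 1000/(52900/799) − 10 = 2700/529 in (≈ 5.104 in)
Initial abstraction Ia = S/5 = (2700/529)/5 = 540/529 ≈ 1.021 in
P − Ia = 9.690 − 1.021 = 458601/52900 ≈ 8.669 in (> 0, runoff occurs)
Runoff Q = (P−Ia)²/(P−Ia+S) = (8.669)²/(8.669+5.104) = 70104959067/12847664300 ≈ 5.457 in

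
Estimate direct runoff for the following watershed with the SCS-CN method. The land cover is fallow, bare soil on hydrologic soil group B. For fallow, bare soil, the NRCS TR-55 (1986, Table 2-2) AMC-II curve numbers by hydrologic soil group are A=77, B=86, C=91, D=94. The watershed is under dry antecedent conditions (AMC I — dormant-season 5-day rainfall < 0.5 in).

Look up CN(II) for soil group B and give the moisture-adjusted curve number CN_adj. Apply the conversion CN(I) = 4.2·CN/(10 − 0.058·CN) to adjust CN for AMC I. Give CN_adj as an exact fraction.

CN_adj = 12900/179 ≈ 72.067

NRCS table: fallow, bare soil, soil group B → CN(II) = 86
Adjust CN=86 to AMC I: 4.2·86/(10 − 0.058·86) → (1806/5) ÷ (1253/250) = 12900/179 ≈ 72.067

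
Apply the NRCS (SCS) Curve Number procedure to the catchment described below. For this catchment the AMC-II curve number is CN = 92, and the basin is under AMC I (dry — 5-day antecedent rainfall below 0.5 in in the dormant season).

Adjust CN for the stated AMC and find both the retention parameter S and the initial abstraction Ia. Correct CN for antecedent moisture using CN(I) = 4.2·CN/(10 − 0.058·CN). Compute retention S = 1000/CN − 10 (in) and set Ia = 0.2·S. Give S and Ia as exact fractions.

Dry (AMC I): CN(I) = 4.2·92/(10 − 0.058·92) = (1932/5)/(583/125) = 48300/583 ≈ 82.847
S = 1000/(48300/583) − 10 = 1000/483 in ≈ 2.070 in
Ia = 0.2·(1000/483) = 200/483 in ≈ 0.414 in

S = 1000/483 in ≈ 2.070 in; Ia = 200/483 in ≈ 0.414 in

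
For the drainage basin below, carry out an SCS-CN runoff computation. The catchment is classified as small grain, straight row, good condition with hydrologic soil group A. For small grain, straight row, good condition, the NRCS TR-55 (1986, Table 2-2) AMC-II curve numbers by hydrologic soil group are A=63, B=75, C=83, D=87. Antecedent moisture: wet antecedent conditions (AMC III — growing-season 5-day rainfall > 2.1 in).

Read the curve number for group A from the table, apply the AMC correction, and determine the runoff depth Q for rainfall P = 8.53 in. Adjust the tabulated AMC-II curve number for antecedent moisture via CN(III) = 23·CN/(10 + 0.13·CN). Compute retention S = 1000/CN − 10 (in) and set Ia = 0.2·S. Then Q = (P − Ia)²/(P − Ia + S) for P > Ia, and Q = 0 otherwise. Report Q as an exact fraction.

NRCS table: small grain, straight row, good condition, soil group A → CN(II) = 63
Adjust CN=63 to AMC III: 23·63/(10 + 0.13·63) → 1449 ÷ (1819/100) = 144900/1819 ≈ 79.659
Retention S: 1000/CN − 10 with CN=79.659 → S = 3700/1449 ≈ 2.553 in
Ia = 0.2S: 0.2·2.553 = 0.511 in (exactly 740/1449)
Excess rainfall: 8.530 − 0.511 = 8.019 in; P > Ia so Q > 0
Runoff Q = (P−Ia)²/(P−Ia+S) = (8.019)²/(8.019+2.553) = 1350237028009/221986365300 ≈ 6.083 in

Q = 1350237028009/221986365300 in ≈ 6.083 in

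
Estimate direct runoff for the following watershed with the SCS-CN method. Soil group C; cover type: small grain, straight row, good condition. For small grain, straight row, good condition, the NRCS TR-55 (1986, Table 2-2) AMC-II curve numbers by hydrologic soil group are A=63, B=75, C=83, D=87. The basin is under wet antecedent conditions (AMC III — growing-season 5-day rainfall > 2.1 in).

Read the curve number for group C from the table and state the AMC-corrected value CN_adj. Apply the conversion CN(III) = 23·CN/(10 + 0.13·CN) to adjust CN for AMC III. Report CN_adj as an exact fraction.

CN_adj = 190900/2079 ≈ 91.823

NRCS table: small grain, straight row, good condition, soil group C → CN(II) = 83
CN(III) from CN(II)=83: (23·83)/(10 + 0.13·83) = 190900/2079 ≈ 91.823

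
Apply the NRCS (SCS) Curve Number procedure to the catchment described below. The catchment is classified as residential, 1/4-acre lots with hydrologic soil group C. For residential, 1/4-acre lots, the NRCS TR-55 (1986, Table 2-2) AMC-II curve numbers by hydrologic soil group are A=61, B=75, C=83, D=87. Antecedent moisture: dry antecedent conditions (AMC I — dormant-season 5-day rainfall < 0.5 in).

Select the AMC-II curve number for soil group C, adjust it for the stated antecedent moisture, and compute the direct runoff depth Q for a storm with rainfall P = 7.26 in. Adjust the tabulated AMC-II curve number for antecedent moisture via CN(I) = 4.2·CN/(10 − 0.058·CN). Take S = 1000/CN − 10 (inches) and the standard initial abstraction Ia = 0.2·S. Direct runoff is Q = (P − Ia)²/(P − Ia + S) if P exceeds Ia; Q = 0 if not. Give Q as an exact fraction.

NRCS table: residential, 1/4-acre lots, soil group C → CN(II) = 83
CN(I) from CN(II)=83: (4.2·83)/(10 − 0.058·83) = 174300/2593 ≈ 67.219
S = 1000/(174300/2593) − 10 = 8500/1743 in ≈ 4.877 in
Ia = 0.2S: 0.2·4.877 = 0.975 in (exactly 1700/1743)
P − Ia = 7.260 − 0.975 = 547709/87150 ≈ 6.285 in (> 0, runoff occurs)
Runoff Q = (P−Ia)²/(P−Ia+S) = (6.285)²/(6.285+4.877) = 299985148681/84771589350 ≈ 3.539 in

Q = 299985148681/84771589350 in ≈ 3.539 in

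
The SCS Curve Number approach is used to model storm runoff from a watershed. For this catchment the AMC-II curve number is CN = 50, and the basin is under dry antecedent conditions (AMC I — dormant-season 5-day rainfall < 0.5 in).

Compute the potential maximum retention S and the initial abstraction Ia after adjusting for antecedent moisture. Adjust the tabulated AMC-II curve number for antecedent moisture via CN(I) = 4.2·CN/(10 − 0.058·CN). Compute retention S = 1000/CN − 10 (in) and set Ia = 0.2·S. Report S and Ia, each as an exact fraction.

S = 500/21 in ≈ 23.810 in; Ia = 100/21 in ≈ 4.762 in

CN(I) from CN(II)=50: (4.2·50)/(10 − 0.058·50) = 2100/71 ≈ 29.577
Max retention: S = 1000/(2100/71) − 10 = 500/21 in (≈ 23.810 in)
Ia = 0.2S: 0.2·23.810 = 4.762 in (exactly 100/21)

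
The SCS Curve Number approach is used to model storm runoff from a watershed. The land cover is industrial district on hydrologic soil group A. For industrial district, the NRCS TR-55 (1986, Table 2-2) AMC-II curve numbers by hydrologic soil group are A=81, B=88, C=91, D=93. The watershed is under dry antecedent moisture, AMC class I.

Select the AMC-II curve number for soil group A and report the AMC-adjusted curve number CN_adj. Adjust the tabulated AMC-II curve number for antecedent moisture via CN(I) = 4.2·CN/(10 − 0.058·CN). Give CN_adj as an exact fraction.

CN_adj = 170100/2651 ≈ 64.164

NRCS table: industrial district, soil group A → CN(II) = 81
Dry (AMC I): CN(I) = 4.2·81/(10 − 0.058·81) = (1701/5)/(2651/500) = 170100/2651 ≈ 64.164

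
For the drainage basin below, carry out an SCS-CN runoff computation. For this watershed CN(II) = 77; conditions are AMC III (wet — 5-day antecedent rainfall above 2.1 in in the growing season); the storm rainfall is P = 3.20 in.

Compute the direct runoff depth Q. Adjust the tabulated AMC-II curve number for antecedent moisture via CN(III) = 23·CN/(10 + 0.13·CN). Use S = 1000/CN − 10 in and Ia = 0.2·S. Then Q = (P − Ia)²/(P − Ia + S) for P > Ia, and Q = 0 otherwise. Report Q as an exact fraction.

Q = 80089/39270 in ≈ 2.039 in

Wet (AMC III): CN(III) = 23·77/(10 + 0.13·77) = 1771/(2001/100) = 7700/87 ≈ 88.506
Max retention: S = 1000/(7700/87) − 10 = 100/77 in (≈ 1.299 in)
Ia = 0.2S: 0.2·1.299 = 0.260 in (exactly 20/77)
Since P=3.200 > Ia=0.260: effective rainfall P−Ia = 1132/385 in
Runoff Q = (P−Ia)²/(P−Ia+S) = (2.940)²/(2.940+1.299) = 80089/39270 ≈ 2.039 in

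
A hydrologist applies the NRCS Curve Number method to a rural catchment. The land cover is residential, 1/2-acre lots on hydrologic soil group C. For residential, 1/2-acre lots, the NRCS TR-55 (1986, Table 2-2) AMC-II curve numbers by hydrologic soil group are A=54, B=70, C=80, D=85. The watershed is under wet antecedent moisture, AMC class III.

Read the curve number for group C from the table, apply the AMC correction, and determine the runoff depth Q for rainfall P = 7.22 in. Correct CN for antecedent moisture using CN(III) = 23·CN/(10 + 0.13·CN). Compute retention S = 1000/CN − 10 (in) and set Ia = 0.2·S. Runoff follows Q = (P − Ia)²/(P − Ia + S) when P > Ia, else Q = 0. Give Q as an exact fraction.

Q = 64850809/10698450 in ≈ 6.062 in

NRCS table: residential, 1/2-acre lots, soil group C → CN(II) = 80
Adjust CN=80 to AMC III: 23·80/(10 + 0.13·80) → 1840 ÷ (102/5) = 4600/51 ≈ 90.196
Max retention: S = 1000/(4600/51) − 10 = 25/23 in (≈ 1.087 in)
Ia = 0.2S: 0.2·1.087 = 0.217 in (exactly 5/23)
P − Ia = 7.220 − 0.217 = 8053/1150 ≈ 7.003 in (> 0, runoff occurs)
Q: (8053/1150)² ÷ (9303/1150) = 64850809/10698450 in (≈ 6.062 in)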